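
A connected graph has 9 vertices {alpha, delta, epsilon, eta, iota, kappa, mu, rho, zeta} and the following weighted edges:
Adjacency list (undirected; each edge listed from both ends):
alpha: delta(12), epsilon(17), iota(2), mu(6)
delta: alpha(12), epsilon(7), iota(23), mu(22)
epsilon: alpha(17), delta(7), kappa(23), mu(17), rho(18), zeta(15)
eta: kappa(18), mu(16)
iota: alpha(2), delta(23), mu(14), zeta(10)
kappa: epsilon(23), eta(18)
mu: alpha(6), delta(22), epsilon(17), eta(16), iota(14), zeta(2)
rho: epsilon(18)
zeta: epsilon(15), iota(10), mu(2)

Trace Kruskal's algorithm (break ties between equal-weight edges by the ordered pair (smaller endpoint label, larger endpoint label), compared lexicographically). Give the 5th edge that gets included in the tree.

Sort edges by weight, then run Kruskal:
alpha-iota (2): add — endpoints in different components.
mu-zeta (2): add — endpoints in different components.
alpha-mu (6): add — endpoints in different components.
delta-epsilon (7): add — endpoints in different components.
iota-zeta (10): skip — zeta and iota already connected.
alpha-delta (12): add — endpoints in different components.
iota-mu (14): skip — mu and iota already connected.
epsilon-zeta (15): skip — zeta and epsilon already connected.
eta-mu (16): add — endpoints in different components.
alpha-epsilon (17): skip — alpha and epsilon already connected.
epsilon-mu (17): skip — epsilon and mu already connected.
epsilon-rho (18): add — endpoints in different components.
eta-kappa (18): add — endpoints in different components.
The 5th edge added is alpha-delta.

alpha-delta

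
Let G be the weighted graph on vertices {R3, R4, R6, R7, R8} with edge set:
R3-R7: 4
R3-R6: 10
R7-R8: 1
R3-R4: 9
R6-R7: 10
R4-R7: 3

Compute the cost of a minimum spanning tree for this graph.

Prim's algorithm from R8:
Step 1: frontier [R7-R8 1] → take R7-R8 (1); add R7.
Step 2: frontier [R4-R7 3, R3-R7 4, R6-R7 10] → take R4-R7 (3); add R4.
Step 3: frontier [R3-R4 9, R3-R7 4, R6-R7 10] → take R3-R7 (4); add R3.
Step 4: frontier [R3-R6 10, R6-R7 10] → take R3-R6 (10); add R6.
MST edges: R7-R8, R4-R7, R3-R7, R3-R6; total weight 1+3+4+10 = 18.

18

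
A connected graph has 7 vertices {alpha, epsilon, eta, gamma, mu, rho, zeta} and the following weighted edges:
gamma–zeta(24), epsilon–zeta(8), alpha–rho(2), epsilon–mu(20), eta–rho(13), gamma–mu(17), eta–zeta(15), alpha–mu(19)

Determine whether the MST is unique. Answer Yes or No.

Yes

Kruskal's algorithm — process edges by increasing weight (ties by edge label):
alpha–rho (2): add. Components now {zeta} {alpha,rho} {epsilon} {gamma} {eta} {mu}
epsilon–zeta (8): add. Components now {epsilon,zeta} {alpha,rho} {gamma} {eta} {mu}
eta–rho (13): add. Components now {epsilon,zeta} {alpha,eta,rho} {gamma} {mu}
eta–zeta (15): add. Components now {alpha,epsilon,eta,rho,zeta} {gamma} {mu}
gamma–mu (17): add. Components now {alpha,epsilon,eta,rho,zeta} {gamma,mu}
alpha–mu (19): add. Components now {alpha,epsilon,eta,gamma,mu,rho,zeta}
Every non-tree edge has weight strictly greater than the heaviest edge on the tree path between its endpoints, so the MST is unique.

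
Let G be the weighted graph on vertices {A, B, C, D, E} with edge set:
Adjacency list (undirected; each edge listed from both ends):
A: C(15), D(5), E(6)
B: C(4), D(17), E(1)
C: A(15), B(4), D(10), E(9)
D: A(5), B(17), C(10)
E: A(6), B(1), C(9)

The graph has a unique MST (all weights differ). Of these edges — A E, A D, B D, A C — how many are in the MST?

2

Kruskal's algorithm — process edges by increasing weight (ties by edge label):
B E (1): add. Components now {A} {B,E} {C} {D}
B C (4): add. Components now {A} {B,C,E} {D}
A D (5): add. Components now {A,D} {B,C,E}
A E (6): add. Components now {A,B,C,D,E}
MST edge set: {B E, B C, A D, A E}.
Of the listed edges, {A E, A D} are in the MST → 2.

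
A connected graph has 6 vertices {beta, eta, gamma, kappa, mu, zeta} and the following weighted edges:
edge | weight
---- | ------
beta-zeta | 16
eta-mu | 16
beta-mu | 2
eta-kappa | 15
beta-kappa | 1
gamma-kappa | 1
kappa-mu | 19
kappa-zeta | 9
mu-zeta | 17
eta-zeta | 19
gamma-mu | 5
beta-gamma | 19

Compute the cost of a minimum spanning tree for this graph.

28

Kruskal: consider edges lightest-first.
beta-kappa (1): add. Components now {gamma} {eta} {beta,kappa} {mu} {zeta}
gamma-kappa (1): add. Components now {beta,gamma,kappa} {eta} {mu} {zeta}
beta-mu (2): add. Components now {beta,gamma,kappa,mu} {eta} {zeta}
gamma-mu (5): skip — gamma and mu already connected.
kappa-zeta (9): add. Components now {beta,gamma,kappa,mu,zeta} {eta}
eta-kappa (15): add. Components now {beta,eta,gamma,kappa,mu,zeta}
MST edges: beta-kappa, gamma-kappa, beta-mu, kappa-zeta, eta-kappa; total weight 1+1+2+9+15 = 28.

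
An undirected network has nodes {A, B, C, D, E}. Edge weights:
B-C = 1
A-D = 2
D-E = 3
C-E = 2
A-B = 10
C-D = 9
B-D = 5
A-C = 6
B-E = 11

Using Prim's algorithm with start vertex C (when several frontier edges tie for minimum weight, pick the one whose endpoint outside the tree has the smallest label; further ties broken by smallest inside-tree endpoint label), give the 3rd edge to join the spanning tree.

Prim's algorithm from C:
Step 1: cheapest edge leaving the tree is B-C (1); add B.
Step 2: cheapest edge leaving the tree is C-E (2); add E.
Step 3: cheapest edge leaving the tree is D-E (3); add D.
Step 4: cheapest edge leaving the tree is A-D (2); add A.
The 3rd edge added is D-E.

D-E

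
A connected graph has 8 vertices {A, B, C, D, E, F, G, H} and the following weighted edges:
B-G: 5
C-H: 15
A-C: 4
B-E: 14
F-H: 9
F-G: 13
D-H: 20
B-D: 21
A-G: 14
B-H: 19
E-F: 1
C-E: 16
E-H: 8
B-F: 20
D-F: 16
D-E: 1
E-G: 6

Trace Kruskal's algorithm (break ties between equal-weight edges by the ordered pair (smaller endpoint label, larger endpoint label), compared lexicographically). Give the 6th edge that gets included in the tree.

Sort edges by weight, then run Kruskal:
D-E (1): add — endpoints in different components.
E-F (1): add — endpoints in different components.
A-C (4): add — endpoints in different components.
B-G (5): add — endpoints in different components.
E-G (6): add — endpoints in different components.
E-H (8): add — endpoints in different components.
F-H (9): skip — F and H already connected.
F-G (13): skip — F and G already connected.
A-G (14): add — endpoints in different components.
The 6th edge added is E-H.

E-H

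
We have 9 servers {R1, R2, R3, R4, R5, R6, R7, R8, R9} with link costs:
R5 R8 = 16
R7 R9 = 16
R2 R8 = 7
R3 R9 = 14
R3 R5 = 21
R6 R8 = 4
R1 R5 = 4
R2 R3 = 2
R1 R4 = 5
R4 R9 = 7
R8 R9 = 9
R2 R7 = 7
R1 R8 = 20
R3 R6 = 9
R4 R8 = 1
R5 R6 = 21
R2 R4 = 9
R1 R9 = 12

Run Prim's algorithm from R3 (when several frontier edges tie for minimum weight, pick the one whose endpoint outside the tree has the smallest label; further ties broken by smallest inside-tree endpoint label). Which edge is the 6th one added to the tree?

R1-R4

Grow the tree from R3 using Prim:
Step 1: cheapest edge leaving the tree is R2 R3 (2); add R2.
Step 2: cheapest edge leaving the tree is R2 R7 (7); add R7.
Step 3: cheapest edge leaving the tree is R2 R8 (7); add R8.
Step 4: cheapest edge leaving the tree is R4 R8 (1); add R4.
Step 5: cheapest edge leaving the tree is R6 R8 (4); add R6.
Step 6: cheapest edge leaving the tree is R1 R4 (5); add R1.
Step 7: cheapest edge leaving the tree is R1 R5 (4); add R5.
Step 8: cheapest edge leaving the tree is R4 R9 (7); add R9.
The 6th edge added is R1 R4.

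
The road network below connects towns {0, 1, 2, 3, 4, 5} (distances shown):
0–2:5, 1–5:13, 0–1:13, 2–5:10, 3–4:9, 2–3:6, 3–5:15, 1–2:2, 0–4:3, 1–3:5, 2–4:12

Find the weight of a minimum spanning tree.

25

Prim's algorithm from 0:
Step 1: frontier [0–4 3, 0–2 5, 0–1 13] → take 0–4 (3); add 4.
Step 2: frontier [0–2 5, 0–1 13, 3–4 9, 2–4 12] → take 0–2 (5); add 2.
Step 3: frontier [0–1 13, 1–2 2, 2–3 6, 2–5 10, 3–4 9] → take 1–2 (2); add 1.
Step 4: frontier [1–3 5, 1–5 13, 2–3 6, 2–5 10, 3–4 9] → take 1–3 (5); add 3.
Step 5: frontier [1–5 13, 2–5 10, 3–5 15] → take 2–5 (10); add 5.
MST edges: 0–4, 0–2, 1–2, 1–3, 2–5; total weight 3+5+2+5+10 = 25.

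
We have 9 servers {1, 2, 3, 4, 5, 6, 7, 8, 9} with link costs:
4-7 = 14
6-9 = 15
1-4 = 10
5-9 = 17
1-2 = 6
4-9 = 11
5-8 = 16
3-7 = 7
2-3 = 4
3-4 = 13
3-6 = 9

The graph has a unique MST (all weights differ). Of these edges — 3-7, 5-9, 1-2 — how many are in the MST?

Kruskal: consider edges lightest-first.
2-3 (4): add — endpoints in different components.
1-2 (6): add — endpoints in different components.
3-7 (7): add — endpoints in different components.
3-6 (9): add — endpoints in different components.
1-4 (10): add — endpoints in different components.
4-9 (11): add — endpoints in different components.
3-4 (13): skip — 3 and 4 already connected.
4-7 (14): skip — 4 and 7 already connected.
6-9 (15): skip — 6 and 9 already connected.
5-8 (16): add — endpoints in different components.
5-9 (17): add — endpoints in different components.
MST edge set: {2-3, 1-2, 3-7, 3-6, 1-4, 4-9, 5-8, 5-9}.
Of the listed edges, {3-7, 5-9, 1-2} are in the MST → 3.

3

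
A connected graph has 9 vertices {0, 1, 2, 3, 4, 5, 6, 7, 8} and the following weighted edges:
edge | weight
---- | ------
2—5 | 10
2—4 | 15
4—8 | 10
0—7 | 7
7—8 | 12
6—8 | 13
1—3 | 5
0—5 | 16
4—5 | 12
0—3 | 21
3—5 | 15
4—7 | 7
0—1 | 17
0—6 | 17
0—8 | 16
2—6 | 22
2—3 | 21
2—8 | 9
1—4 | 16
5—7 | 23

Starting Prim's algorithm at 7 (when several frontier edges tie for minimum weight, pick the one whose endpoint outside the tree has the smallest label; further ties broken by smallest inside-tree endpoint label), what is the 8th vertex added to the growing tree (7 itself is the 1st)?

3

Prim's algorithm from 7:
Step 1: cheapest edge leaving the tree is 0—7 (7); add 0.
Step 2: cheapest edge leaving the tree is 4—7 (7); add 4.
Step 3: cheapest edge leaving the tree is 4—8 (10); add 8.
Step 4: cheapest edge leaving the tree is 2—8 (9); add 2.
Step 5: cheapest edge leaving the tree is 2—5 (10); add 5.
Step 6: cheapest edge leaving the tree is 6—8 (13); add 6.
Step 7: cheapest edge leaving the tree is 3—5 (15); add 3.
Step 8: cheapest edge leaving the tree is 1—3 (5); add 1.
Vertex order: 7, 0, 4, 8, 2, 5, 6, 3, 1. The 8th vertex is 3.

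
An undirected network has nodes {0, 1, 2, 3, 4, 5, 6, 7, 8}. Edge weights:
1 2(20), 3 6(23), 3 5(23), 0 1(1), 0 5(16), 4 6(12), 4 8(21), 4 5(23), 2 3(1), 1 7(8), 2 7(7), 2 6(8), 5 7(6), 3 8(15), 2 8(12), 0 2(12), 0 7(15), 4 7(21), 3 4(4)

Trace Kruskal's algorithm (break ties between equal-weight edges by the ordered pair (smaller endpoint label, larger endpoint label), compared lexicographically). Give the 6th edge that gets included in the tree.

Sort edges by weight, then run Kruskal:
0 1 (1): add — endpoints in different components.
2 3 (1): add — endpoints in different components.
3 4 (4): add — endpoints in different components.
5 7 (6): add — endpoints in different components.
2 7 (7): add — endpoints in different components.
1 7 (8): add — endpoints in different components.
2 6 (8): add — endpoints in different components.
0 2 (12): skip — 0 and 2 already connected.
2 8 (12): add — endpoints in different components.
The 6th edge added is 1 7.

1-7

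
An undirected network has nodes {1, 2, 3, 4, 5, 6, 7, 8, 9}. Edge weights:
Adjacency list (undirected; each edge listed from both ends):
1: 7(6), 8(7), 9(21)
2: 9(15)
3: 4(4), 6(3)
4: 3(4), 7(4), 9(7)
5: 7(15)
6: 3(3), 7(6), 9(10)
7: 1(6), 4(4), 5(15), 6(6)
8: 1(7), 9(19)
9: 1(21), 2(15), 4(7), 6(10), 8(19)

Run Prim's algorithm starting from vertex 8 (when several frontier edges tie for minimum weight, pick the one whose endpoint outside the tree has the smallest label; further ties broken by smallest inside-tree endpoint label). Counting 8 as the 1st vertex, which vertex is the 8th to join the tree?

Prim's algorithm from 8:
Step 1: cheapest edge leaving the tree is 1—8 (7); add 1.
Step 2: cheapest edge leaving the tree is 1—7 (6); add 7.
Step 3: cheapest edge leaving the tree is 4—7 (4); add 4.
Step 4: cheapest edge leaving the tree is 3—4 (4); add 3.
Step 5: cheapest edge leaving the tree is 3—6 (3); add 6.
Step 6: cheapest edge leaving the tree is 4—9 (7); add 9.
Step 7: cheapest edge leaving the tree is 2—9 (15); add 2.
Step 8: cheapest edge leaving the tree is 5—7 (15); add 5.
Vertex order: 8, 1, 7, 4, 3, 6, 9, 2, 5. The 8th vertex is 2.

2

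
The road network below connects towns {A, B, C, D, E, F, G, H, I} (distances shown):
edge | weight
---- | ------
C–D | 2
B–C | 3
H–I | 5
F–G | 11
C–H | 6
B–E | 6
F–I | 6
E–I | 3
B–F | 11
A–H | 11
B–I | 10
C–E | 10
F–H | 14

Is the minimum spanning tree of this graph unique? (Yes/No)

No

Sort edges by weight, then run Kruskal:
C–D (2): add — endpoints in different components.
B–C (3): add — endpoints in different components.
E–I (3): add — endpoints in different components.
H–I (5): add — endpoints in different components.
B–E (6): add — endpoints in different components.
C–H (6): skip — C and H already connected.
F–I (6): add — endpoints in different components.
B–I (10): skip — B and I already connected.
C–E (10): skip — C and E already connected.
A–H (11): add — endpoints in different components.
B–F (11): skip — B and F already connected.
F–G (11): add — endpoints in different components.
Non-tree edge C–H has weight 6, equal to the heaviest edge on its tree cycle — swapping gives another MST of the same weight. Not unique.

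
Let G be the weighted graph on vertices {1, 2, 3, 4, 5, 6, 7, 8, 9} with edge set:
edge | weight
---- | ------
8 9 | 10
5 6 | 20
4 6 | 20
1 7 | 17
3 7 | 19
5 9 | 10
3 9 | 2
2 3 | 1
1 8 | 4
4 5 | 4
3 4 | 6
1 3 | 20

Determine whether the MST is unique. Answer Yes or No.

No

Kruskal: consider edges lightest-first.
2 3 (1): add — endpoints in different components.
3 9 (2): add — endpoints in different components.
1 8 (4): add — endpoints in different components.
4 5 (4): add — endpoints in different components.
3 4 (6): add — endpoints in different components.
5 9 (10): skip — 5 and 9 already connected.
8 9 (10): add — endpoints in different components.
1 7 (17): add — endpoints in different components.
3 7 (19): skip — 3 and 7 already connected.
1 3 (20): skip — 1 and 3 already connected.
4 6 (20): add — endpoints in different components.
Non-tree edge 5 6 has weight 20, equal to the heaviest edge on its tree cycle — swapping gives another MST of the same weight. Not unique.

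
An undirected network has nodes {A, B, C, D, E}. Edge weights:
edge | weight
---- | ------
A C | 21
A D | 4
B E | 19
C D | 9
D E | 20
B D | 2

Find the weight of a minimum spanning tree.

34

Sort edges by weight, then run Kruskal:
B D (2): add. Components now {A} {B,D} {C} {E}
A D (4): add. Components now {A,B,D} {C} {E}
C D (9): add. Components now {A,B,C,D} {E}
B E (19): add. Components now {A,B,C,D,E}
MST edges: B D, A D, C D, B E; total weight 2+4+9+19 = 34.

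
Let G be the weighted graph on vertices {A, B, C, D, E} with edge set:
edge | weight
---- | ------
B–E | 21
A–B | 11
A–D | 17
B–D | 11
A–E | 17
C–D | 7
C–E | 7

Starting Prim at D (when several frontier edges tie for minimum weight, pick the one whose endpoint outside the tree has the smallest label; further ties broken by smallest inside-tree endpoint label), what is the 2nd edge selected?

C-E

Prim's algorithm from D:
Step 1: cheapest edge leaving the tree is C–D (7); add C.
Step 2: cheapest edge leaving the tree is C–E (7); add E.
Step 3: cheapest edge leaving the tree is B–D (11); add B.
Step 4: cheapest edge leaving the tree is A–B (11); add A.
The 2nd edge added is C–E.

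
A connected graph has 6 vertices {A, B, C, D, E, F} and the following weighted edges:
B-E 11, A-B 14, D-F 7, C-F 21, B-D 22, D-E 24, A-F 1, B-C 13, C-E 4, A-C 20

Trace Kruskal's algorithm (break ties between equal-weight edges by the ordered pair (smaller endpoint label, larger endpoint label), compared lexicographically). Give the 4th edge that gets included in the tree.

B-E

Kruskal: consider edges lightest-first.
A-F (1): add. Components now {A,F} {B} {C} {D} {E}
C-E (4): add. Components now {A,F} {B} {C,E} {D}
D-F (7): add. Components now {A,D,F} {B} {C,E}
B-E (11): add. Components now {A,D,F} {B,C,E}
B-C (13): skip — B and C already connected.
A-B (14): add. Components now {A,B,C,D,E,F}
The 4th edge added is B-E.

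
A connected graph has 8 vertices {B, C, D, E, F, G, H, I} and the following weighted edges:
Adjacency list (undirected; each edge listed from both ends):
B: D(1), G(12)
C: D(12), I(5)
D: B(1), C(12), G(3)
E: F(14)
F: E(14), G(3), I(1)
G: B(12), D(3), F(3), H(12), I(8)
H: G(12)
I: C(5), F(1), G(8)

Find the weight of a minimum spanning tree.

39

Kruskal's algorithm — process edges by increasing weight (ties by edge label):
B D (1): add — endpoints in different components.
F I (1): add — endpoints in different components.
D G (3): add — endpoints in different components.
F G (3): add — endpoints in different components.
C I (5): add — endpoints in different components.
G I (8): skip — G and I already connected.
B G (12): skip — B and G already connected.
C D (12): skip — C and D already connected.
G H (12): add — endpoints in different components.
E F (14): add — endpoints in different components.
MST edges: B D, F I, D G, F G, C I, G H, E F; total weight 1+1+3+3+5+12+14 = 39.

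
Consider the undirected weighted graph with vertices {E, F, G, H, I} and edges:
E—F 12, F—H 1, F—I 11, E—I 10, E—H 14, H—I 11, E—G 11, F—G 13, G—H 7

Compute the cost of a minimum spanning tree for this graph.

Prim's algorithm from I:
Step 1: cheapest edge leaving the tree is E—I (10); add E.
Step 2: cheapest edge leaving the tree is F—I (11); add F.
Step 3: cheapest edge leaving the tree is F—H (1); add H.
Step 4: cheapest edge leaving the tree is G—H (7); add G.
MST edges: E—I, F—I, F—H, G—H; total weight 10+11+1+7 = 29.

29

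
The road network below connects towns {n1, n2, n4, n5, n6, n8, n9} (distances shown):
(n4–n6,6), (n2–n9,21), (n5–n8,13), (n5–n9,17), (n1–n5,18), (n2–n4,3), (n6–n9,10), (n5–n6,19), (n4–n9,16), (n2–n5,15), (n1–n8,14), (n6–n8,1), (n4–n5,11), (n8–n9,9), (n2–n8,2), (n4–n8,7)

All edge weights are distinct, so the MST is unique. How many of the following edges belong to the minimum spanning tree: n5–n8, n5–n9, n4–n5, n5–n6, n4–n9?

1

Kruskal: consider edges lightest-first.
n6–n8 (1): add. Components now {n9} {n2} {n6,n8} {n5} {n1} {n4}
n2–n8 (2): add. Components now {n9} {n2,n6,n8} {n5} {n1} {n4}
n2–n4 (3): add. Components now {n9} {n2,n4,n6,n8} {n5} {n1}
n4–n6 (6): skip — n6 and n4 already connected.
n4–n8 (7): skip — n8 and n4 already connected.
n8–n9 (9): add. Components now {n2,n4,n6,n8,n9} {n5} {n1}
n6–n9 (10): skip — n9 and n6 already connected.
n4–n5 (11): add. Components now {n2,n4,n5,n6,n8,n9} {n1}
n5–n8 (13): skip — n8 and n5 already connected.
n1–n8 (14): add. Components now {n1,n2,n4,n5,n6,n8,n9}
MST edge set: {n6–n8, n2–n8, n2–n4, n8–n9, n4–n5, n1–n8}.
Of the listed edges, {n4–n5} are in the MST → 1.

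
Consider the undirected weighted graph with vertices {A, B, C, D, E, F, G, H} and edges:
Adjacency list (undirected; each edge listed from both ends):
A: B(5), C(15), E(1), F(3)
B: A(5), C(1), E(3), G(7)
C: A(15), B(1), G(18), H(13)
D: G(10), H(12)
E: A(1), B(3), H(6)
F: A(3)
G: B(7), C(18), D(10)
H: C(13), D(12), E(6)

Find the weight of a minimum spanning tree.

31

Grow the tree from F using Prim:
Step 1: frontier [A F 3] → take A F (3); add A.
Step 2: frontier [A E 1, A B 5, A C 15] → take A E (1); add E.
Step 3: frontier [A B 5, A C 15, B E 3, E H 6] → take B E (3); add B.
Step 4: frontier [A C 15, B C 1, B G 7, E H 6] → take B C (1); add C.
Step 5: frontier [B G 7, C H 13, C G 18, E H 6] → take E H (6); add H.
Step 6: frontier [B G 7, C G 18, D H 12] → take B G (7); add G.
Step 7: frontier [D G 10, D H 12] → take D G (10); add D.
MST edges: A F, A E, B E, B C, E H, B G, D G; total weight 3+1+3+1+6+7+10 = 31.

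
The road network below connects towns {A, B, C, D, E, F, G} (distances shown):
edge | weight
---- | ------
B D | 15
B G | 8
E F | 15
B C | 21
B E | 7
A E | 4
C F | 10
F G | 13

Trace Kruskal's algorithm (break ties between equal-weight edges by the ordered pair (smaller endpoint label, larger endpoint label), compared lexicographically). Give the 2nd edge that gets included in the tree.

Kruskal: consider edges lightest-first.
A E (4): add. Components now {A,E} {B} {C} {D} {F} {G}
B E (7): add. Components now {A,B,E} {C} {D} {F} {G}
B G (8): add. Components now {A,B,E,G} {C} {D} {F}
C F (10): add. Components now {A,B,E,G} {C,F} {D}
F G (13): add. Components now {A,B,C,E,F,G} {D}
B D (15): add. Components now {A,B,C,D,E,F,G}
The 2nd edge added is B E.

B-E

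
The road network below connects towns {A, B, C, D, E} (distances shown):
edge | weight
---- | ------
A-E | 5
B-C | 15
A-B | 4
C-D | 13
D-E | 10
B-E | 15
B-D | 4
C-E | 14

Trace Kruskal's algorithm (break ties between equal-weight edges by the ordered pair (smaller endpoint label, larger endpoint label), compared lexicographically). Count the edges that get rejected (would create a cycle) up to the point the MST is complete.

Kruskal: consider edges lightest-first.
A-B (4): add — endpoints in different components.
B-D (4): add — endpoints in different components.
A-E (5): add — endpoints in different components.
D-E (10): skip — D and E already connected.
C-D (13): add — endpoints in different components.
Edges rejected before the tree was complete: 1.

1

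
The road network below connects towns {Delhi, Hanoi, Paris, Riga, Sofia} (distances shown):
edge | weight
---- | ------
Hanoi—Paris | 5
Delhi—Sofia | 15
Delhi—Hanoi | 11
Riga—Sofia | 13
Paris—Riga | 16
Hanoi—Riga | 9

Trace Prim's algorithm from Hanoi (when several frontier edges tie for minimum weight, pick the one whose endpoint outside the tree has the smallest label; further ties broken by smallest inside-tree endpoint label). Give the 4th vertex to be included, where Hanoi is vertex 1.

Delhi

Prim, starting at Hanoi.
Step 1: cheapest edge leaving the tree is Hanoi—Paris (5); add Paris.
Step 2: cheapest edge leaving the tree is Hanoi—Riga (9); add Riga.
Step 3: cheapest edge leaving the tree is Delhi—Hanoi (11); add Delhi.
Step 4: cheapest edge leaving the tree is Riga—Sofia (13); add Sofia.
Vertex order: Hanoi, Paris, Riga, Delhi, Sofia. The 4th vertex is Delhi.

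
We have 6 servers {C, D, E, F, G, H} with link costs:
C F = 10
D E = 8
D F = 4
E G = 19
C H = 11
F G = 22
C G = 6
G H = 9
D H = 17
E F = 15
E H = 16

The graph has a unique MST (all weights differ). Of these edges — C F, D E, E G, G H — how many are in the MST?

3

Kruskal: consider edges lightest-first.
D F (4): add — endpoints in different components.
C G (6): add — endpoints in different components.
D E (8): add — endpoints in different components.
G H (9): add — endpoints in different components.
C F (10): add — endpoints in different components.
MST edge set: {D F, C G, D E, G H, C F}.
Of the listed edges, {C F, D E, G H} are in the MST → 3.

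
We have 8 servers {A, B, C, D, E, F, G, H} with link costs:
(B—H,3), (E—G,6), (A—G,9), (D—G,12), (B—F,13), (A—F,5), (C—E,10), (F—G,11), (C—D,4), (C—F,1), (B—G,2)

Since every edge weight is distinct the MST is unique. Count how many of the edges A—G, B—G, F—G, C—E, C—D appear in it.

3

Kruskal: consider edges lightest-first.
C—F (1): add — endpoints in different components.
B—G (2): add — endpoints in different components.
B—H (3): add — endpoints in different components.
C—D (4): add — endpoints in different components.
A—F (5): add — endpoints in different components.
E—G (6): add — endpoints in different components.
A—G (9): add — endpoints in different components.
MST edge set: {C—F, B—G, B—H, C—D, A—F, E—G, A—G}.
Of the listed edges, {A—G, B—G, C—D} are in the MST → 3.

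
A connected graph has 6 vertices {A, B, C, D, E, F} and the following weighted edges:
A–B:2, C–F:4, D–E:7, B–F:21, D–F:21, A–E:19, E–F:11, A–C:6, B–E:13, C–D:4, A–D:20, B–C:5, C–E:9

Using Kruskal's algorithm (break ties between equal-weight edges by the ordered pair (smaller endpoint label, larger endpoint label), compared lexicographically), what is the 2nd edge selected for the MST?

C-D

Sort edges by weight, then run Kruskal:
A–B (2): add — endpoints in different components.
C–D (4): add — endpoints in different components.
C–F (4): add — endpoints in different components.
B–C (5): add — endpoints in different components.
A–C (6): skip — A and C already connected.
D–E (7): add — endpoints in different components.
The 2nd edge added is C–D.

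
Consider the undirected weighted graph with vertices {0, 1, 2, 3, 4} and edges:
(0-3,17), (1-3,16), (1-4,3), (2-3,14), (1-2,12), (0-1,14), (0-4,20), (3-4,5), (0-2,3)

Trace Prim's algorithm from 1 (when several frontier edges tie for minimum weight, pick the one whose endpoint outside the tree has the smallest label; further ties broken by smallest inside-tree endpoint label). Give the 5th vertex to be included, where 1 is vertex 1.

Prim's algorithm from 1:
Step 1: frontier [1-4 3, 1-2 12, 0-1 14, 1-3 16] → take 1-4 (3); add 4.
Step 2: frontier [1-2 12, 0-1 14, 1-3 16, 3-4 5, 0-4 20] → take 3-4 (5); add 3.
Step 3: frontier [1-2 12, 0-1 14, 2-3 14, 0-3 17, 0-4 20] → take 1-2 (12); add 2.
Step 4: frontier [0-1 14, 0-2 3, 0-3 17, 0-4 20] → take 0-2 (3); add 0.
Vertex order: 1, 4, 3, 2, 0. The 5th vertex is 0.

0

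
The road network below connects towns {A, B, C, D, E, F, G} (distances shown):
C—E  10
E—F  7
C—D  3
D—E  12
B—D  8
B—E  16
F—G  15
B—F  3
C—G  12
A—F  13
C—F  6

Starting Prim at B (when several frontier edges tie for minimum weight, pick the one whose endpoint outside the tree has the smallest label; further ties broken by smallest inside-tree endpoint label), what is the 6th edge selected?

A-F

Prim, starting at B.
Step 1: cheapest edge leaving the tree is B—F (3); add F.
Step 2: cheapest edge leaving the tree is C—F (6); add C.
Step 3: cheapest edge leaving the tree is C—D (3); add D.
Step 4: cheapest edge leaving the tree is E—F (7); add E.
Step 5: cheapest edge leaving the tree is C—G (12); add G.
Step 6: cheapest edge leaving the tree is A—F (13); add A.
The 6th edge added is A—F.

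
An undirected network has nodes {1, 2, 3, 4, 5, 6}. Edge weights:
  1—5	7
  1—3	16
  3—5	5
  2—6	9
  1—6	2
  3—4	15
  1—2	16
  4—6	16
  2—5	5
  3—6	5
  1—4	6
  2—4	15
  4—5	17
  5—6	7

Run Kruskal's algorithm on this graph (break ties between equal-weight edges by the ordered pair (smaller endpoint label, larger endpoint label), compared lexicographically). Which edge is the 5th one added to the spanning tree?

1-4

Sort edges by weight, then run Kruskal:
1—6 (2): add — endpoints in different components.
2—5 (5): add — endpoints in different components.
3—5 (5): add — endpoints in different components.
3—6 (5): add — endpoints in different components.
1—4 (6): add — endpoints in different components.
The 5th edge added is 1—4.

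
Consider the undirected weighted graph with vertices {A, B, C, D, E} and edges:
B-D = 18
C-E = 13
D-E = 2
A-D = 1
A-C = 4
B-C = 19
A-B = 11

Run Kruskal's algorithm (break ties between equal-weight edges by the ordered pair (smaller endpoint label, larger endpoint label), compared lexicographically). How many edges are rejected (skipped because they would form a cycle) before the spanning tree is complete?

Kruskal's algorithm — process edges by increasing weight (ties by edge label):
A-D (1): add — endpoints in different components.
D-E (2): add — endpoints in different components.
A-C (4): add — endpoints in different components.
A-B (11): add — endpoints in different components.
Edges rejected before the tree was complete: 0.

0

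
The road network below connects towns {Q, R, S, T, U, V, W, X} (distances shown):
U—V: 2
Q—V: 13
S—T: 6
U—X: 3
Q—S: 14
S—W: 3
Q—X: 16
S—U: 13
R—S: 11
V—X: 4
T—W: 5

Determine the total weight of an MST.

50

Prim, starting at X.
Step 1: frontier [U—X 3, V—X 4, Q—X 16] → take U—X (3); add U.
Step 2: frontier [U—V 2, S—U 13, V—X 4, Q—X 16] → take U—V (2); add V.
Step 3: frontier [S—U 13, Q—V 13, Q—X 16] → take Q—V (13); add Q.
Step 4: frontier [Q—S 14, S—U 13] → take S—U (13); add S.
Step 5: frontier [S—W 3, S—T 6, R—S 11] → take S—W (3); add W.
Step 6: frontier [S—T 6, R—S 11, T—W 5] → take T—W (5); add T.
Step 7: frontier [R—S 11] → take R—S (11); add R.
MST edges: U—X, U—V, Q—V, S—U, S—W, T—W, R—S; total weight 3+2+13+13+3+5+11 = 50.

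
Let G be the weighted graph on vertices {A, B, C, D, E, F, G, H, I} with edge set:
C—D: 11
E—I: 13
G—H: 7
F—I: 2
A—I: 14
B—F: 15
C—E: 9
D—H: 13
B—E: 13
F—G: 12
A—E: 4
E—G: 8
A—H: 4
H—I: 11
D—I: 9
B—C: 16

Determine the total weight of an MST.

59

Kruskal: consider edges lightest-first.
F—I (2): add — endpoints in different components.
A—E (4): add — endpoints in different components.
A—H (4): add — endpoints in different components.
G—H (7): add — endpoints in different components.
E—G (8): skip — E and G already connected.
C—E (9): add — endpoints in different components.
D—I (9): add — endpoints in different components.
C—D (11): add — endpoints in different components.
H—I (11): skip — H and I already connected.
F—G (12): skip — F and G already connected.
B—E (13): add — endpoints in different components.
MST edges: F—I, A—E, A—H, G—H, C—E, D—I, C—D, B—E; total weight 2+4+4+7+9+9+11+13 = 59.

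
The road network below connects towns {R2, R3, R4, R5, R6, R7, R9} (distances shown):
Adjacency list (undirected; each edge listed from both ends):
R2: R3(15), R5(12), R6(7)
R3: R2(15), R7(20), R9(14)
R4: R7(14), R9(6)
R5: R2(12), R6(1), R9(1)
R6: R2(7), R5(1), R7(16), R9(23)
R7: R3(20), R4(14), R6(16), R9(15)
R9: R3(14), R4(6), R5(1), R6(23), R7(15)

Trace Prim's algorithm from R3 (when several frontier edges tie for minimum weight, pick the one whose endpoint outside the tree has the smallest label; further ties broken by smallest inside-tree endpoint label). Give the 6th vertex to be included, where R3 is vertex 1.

Prim, starting at R3.
Step 1: cheapest edge leaving the tree is R3–R9 (14); add R9.
Step 2: cheapest edge leaving the tree is R5–R9 (1); add R5.
Step 3: cheapest edge leaving the tree is R5–R6 (1); add R6.
Step 4: cheapest edge leaving the tree is R4–R9 (6); add R4.
Step 5: cheapest edge leaving the tree is R2–R6 (7); add R2.
Step 6: cheapest edge leaving the tree is R4–R7 (14); add R7.
Vertex order: R3, R9, R5, R6, R4, R2, R7. The 6th vertex is R2.

R2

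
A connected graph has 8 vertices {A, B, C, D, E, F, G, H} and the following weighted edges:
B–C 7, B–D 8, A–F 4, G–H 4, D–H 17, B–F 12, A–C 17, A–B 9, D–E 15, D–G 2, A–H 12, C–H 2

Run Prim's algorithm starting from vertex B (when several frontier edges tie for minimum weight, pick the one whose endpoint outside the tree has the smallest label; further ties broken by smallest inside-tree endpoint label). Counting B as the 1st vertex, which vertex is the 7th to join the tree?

F

Prim's algorithm from B:
Step 1: cheapest edge leaving the tree is B–C (7); add C.
Step 2: cheapest edge leaving the tree is C–H (2); add H.
Step 3: cheapest edge leaving the tree is G–H (4); add G.
Step 4: cheapest edge leaving the tree is D–G (2); add D.
Step 5: cheapest edge leaving the tree is A–B (9); add A.
Step 6: cheapest edge leaving the tree is A–F (4); add F.
Step 7: cheapest edge leaving the tree is D–E (15); add E.
Vertex order: B, C, H, G, D, A, F, E. The 7th vertex is F.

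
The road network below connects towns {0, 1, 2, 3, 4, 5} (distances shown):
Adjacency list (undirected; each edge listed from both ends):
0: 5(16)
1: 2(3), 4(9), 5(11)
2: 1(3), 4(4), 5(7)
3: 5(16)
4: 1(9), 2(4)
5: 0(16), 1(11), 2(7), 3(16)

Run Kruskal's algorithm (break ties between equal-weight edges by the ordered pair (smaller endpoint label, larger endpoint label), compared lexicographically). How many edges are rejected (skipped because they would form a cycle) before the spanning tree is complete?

2

Sort edges by weight, then run Kruskal:
1-2 (3): add — endpoints in different components.
2-4 (4): add — endpoints in different components.
2-5 (7): add — endpoints in different components.
1-4 (9): skip — 1 and 4 already connected.
1-5 (11): skip — 1 and 5 already connected.
0-5 (16): add — endpoints in different components.
3-5 (16): add — endpoints in different components.
Edges rejected before the tree was complete: 2.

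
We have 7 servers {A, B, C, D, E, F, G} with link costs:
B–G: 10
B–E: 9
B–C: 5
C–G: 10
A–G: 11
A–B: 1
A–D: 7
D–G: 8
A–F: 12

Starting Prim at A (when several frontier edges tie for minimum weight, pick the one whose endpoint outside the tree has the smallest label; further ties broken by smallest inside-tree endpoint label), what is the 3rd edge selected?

Prim's algorithm from A:
Step 1: cheapest edge leaving the tree is A–B (1); add B.
Step 2: cheapest edge leaving the tree is B–C (5); add C.
Step 3: cheapest edge leaving the tree is A–D (7); add D.
Step 4: cheapest edge leaving the tree is D–G (8); add G.
Step 5: cheapest edge leaving the tree is B–E (9); add E.
Step 6: cheapest edge leaving the tree is A–F (12); add F.
The 3rd edge added is A–D.

A-D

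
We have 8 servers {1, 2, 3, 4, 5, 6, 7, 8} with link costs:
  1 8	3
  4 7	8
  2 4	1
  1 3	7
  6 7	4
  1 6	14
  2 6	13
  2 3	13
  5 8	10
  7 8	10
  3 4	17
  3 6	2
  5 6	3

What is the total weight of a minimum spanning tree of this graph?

28

Grow the tree from 4 using Prim:
Step 1: cheapest edge leaving the tree is 2 4 (1); add 2.
Step 2: cheapest edge leaving the tree is 4 7 (8); add 7.
Step 3: cheapest edge leaving the tree is 6 7 (4); add 6.
Step 4: cheapest edge leaving the tree is 3 6 (2); add 3.
Step 5: cheapest edge leaving the tree is 5 6 (3); add 5.
Step 6: cheapest edge leaving the tree is 1 3 (7); add 1.
Step 7: cheapest edge leaving the tree is 1 8 (3); add 8.
MST edges: 2 4, 4 7, 6 7, 3 6, 5 6, 1 3, 1 8; total weight 1+8+4+2+3+7+3 = 28.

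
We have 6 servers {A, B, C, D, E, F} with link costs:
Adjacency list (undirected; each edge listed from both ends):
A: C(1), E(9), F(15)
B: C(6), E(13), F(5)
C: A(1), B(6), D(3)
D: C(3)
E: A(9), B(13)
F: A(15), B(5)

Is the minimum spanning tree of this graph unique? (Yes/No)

Yes

Kruskal's algorithm — process edges by increasing weight (ties by edge label):
A-C (1): add. Components now {A,C} {B} {D} {E} {F}
C-D (3): add. Components now {A,C,D} {B} {E} {F}
B-F (5): add. Components now {A,C,D} {B,F} {E}
B-C (6): add. Components now {A,B,C,D,F} {E}
A-E (9): add. Components now {A,B,C,D,E,F}
Every non-tree edge has weight strictly greater than the heaviest edge on the tree path between its endpoints, so the MST is unique.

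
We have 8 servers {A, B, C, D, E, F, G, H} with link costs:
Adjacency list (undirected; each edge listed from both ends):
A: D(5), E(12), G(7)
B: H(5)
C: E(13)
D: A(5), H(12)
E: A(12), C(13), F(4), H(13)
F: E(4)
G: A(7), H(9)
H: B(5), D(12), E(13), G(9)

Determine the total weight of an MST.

Kruskal's algorithm — process edges by increasing weight (ties by edge label):
E-F (4): add — endpoints in different components.
A-D (5): add — endpoints in different components.
B-H (5): add — endpoints in different components.
A-G (7): add — endpoints in different components.
G-H (9): add — endpoints in different components.
A-E (12): add — endpoints in different components.
D-H (12): skip — D and H already connected.
C-E (13): add — endpoints in different components.
MST edges: E-F, A-D, B-H, A-G, G-H, A-E, C-E; total weight 4+5+5+7+9+12+13 = 55.

55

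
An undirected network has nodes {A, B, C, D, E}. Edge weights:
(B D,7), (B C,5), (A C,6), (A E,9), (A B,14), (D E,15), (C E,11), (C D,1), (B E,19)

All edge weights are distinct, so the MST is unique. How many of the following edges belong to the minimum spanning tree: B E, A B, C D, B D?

Kruskal's algorithm — process edges by increasing weight (ties by edge label):
C D (1): add — endpoints in different components.
B C (5): add — endpoints in different components.
A C (6): add — endpoints in different components.
B D (7): skip — B and D already connected.
A E (9): add — endpoints in different components.
MST edge set: {C D, B C, A C, A E}.
Of the listed edges, {C D} are in the MST → 1.

1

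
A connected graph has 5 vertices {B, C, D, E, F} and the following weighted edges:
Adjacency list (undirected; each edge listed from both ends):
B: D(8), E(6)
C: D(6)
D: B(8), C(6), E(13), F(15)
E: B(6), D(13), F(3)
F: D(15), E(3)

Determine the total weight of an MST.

23

Sort edges by weight, then run Kruskal:
E F (3): add. Components now {B} {C} {D} {E,F}
B E (6): add. Components now {B,E,F} {C} {D}
C D (6): add. Components now {B,E,F} {C,D}
B D (8): add. Components now {B,C,D,E,F}
MST edges: E F, B E, C D, B D; total weight 3+6+6+8 = 23.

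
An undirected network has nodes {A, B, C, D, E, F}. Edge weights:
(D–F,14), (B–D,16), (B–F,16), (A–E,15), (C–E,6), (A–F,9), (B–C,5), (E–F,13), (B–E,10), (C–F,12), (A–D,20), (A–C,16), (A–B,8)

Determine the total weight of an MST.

Sort edges by weight, then run Kruskal:
B–C (5): add — endpoints in different components.
C–E (6): add — endpoints in different components.
A–B (8): add — endpoints in different components.
A–F (9): add — endpoints in different components.
B–E (10): skip — B and E already connected.
C–F (12): skip — C and F already connected.
E–F (13): skip — E and F already connected.
D–F (14): add — endpoints in different components.
MST edges: B–C, C–E, A–B, A–F, D–F; total weight 5+6+8+9+14 = 42.

42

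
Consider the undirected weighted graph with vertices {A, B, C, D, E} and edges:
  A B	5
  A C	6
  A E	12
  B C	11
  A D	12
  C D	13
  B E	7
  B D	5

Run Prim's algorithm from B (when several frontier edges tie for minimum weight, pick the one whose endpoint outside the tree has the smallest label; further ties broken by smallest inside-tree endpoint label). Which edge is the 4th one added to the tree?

Prim's algorithm from B:
Step 1: frontier [A B 5, B D 5, B E 7, B C 11] → take A B (5); add A.
Step 2: frontier [A C 6, A D 12, A E 12, B D 5, B E 7, B C 11] → take B D (5); add D.
Step 3: frontier [A C 6, A E 12, B E 7, B C 11, C D 13] → take A C (6); add C.
Step 4: frontier [A E 12, B E 7] → take B E (7); add E.
The 4th edge added is B E.

B-E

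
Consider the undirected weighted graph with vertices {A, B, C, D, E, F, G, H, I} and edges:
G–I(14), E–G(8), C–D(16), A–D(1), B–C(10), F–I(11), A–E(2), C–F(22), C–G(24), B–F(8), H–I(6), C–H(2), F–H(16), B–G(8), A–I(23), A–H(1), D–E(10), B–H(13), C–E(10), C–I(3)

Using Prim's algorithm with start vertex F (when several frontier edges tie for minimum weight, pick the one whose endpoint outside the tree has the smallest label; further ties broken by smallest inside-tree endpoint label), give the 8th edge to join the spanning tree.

C-I

Prim's algorithm from F:
Step 1: cheapest edge leaving the tree is B–F (8); add B.
Step 2: cheapest edge leaving the tree is B–G (8); add G.
Step 3: cheapest edge leaving the tree is E–G (8); add E.
Step 4: cheapest edge leaving the tree is A–E (2); add A.
Step 5: cheapest edge leaving the tree is A–D (1); add D.
Step 6: cheapest edge leaving the tree is A–H (1); add H.
Step 7: cheapest edge leaving the tree is C–H (2); add C.
Step 8: cheapest edge leaving the tree is C–I (3); add I.
The 8th edge added is C–I.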